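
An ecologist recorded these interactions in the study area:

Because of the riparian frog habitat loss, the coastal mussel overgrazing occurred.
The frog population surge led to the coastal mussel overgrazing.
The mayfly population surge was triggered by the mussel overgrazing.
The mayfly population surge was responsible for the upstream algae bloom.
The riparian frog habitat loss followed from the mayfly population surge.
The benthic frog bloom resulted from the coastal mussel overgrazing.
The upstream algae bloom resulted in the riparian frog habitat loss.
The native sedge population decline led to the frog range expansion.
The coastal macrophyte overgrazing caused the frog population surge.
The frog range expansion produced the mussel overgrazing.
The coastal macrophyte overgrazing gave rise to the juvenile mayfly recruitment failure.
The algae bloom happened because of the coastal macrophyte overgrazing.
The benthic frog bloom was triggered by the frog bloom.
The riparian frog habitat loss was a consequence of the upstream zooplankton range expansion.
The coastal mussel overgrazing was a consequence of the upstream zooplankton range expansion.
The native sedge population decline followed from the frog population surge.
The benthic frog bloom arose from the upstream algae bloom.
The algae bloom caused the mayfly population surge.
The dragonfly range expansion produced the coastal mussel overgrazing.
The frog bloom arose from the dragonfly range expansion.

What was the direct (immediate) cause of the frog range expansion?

Upstream contributors include the coastal macrophyte overgrazing, the frog population surge, but only the native sedge population decline feeds directly into the frog range expansion.

the native sedge population decline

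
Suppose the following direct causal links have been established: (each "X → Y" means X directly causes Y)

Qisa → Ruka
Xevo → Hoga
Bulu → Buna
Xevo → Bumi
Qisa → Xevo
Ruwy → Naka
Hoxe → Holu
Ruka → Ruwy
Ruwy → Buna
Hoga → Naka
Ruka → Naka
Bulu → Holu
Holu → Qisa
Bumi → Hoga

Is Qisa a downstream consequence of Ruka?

No

Ruka leads to Ruwy, Buna, Naka; Qisa is not among them.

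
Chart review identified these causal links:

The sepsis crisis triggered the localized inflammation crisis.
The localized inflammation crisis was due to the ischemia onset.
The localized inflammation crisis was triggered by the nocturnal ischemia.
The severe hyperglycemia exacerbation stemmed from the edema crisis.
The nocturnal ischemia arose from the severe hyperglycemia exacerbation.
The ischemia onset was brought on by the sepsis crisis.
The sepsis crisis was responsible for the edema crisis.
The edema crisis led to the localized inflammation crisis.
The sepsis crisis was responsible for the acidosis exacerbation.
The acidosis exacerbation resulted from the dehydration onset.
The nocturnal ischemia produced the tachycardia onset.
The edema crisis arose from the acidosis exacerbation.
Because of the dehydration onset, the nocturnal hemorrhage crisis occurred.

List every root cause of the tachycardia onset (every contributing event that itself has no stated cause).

Tracing upstream from the tachycardia onset: the tachycardia onset ← the nocturnal ischemia ← the severe hyperglycemia exacerbation ← the edema crisis ← the sepsis crisis.
A separate upstream branch: the tachycardia onset ← the nocturnal ischemia ← the severe hyperglycemia exacerbation ← the edema crisis ← the acidosis exacerbation ← the dehydration onset.
Each of those chain origins has no stated cause.

the dehydration onset, the sepsis crisis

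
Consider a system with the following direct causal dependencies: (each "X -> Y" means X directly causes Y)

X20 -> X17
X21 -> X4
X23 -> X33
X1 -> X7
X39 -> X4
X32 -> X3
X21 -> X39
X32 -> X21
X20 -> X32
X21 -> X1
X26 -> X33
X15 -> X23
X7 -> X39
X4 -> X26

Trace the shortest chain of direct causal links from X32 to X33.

X32 → X21 → X4 → X26 → X33

X32 → X21
X21 → X4
X4 → X26
X26 → X33
Length: 4 steps.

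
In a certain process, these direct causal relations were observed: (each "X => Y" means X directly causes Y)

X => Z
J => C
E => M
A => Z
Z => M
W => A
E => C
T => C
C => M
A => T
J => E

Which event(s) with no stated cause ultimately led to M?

J, W, X

Tracing upstream from M: M ← E ← J.
A separate upstream branch: M ← Z ← X.
A separate upstream branch: M ← Z ← A ← W.
Each of those chain origins has no stated cause.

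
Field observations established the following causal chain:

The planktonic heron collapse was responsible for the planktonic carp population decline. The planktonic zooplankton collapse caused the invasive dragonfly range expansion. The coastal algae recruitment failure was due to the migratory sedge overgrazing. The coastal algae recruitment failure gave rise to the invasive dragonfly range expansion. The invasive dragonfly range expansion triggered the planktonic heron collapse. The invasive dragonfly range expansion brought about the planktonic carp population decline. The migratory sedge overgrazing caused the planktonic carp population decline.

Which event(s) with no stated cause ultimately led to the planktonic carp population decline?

Tracing upstream from the planktonic carp population decline: the planktonic carp population decline ← the migratory sedge overgrazing.
A separate upstream branch: the planktonic carp population decline ← the invasive dragonfly range expansion ← the planktonic zooplankton collapse.
Each of those chain origins has no stated cause.

the migratory sedge overgrazing, the planktonic zooplankton collapse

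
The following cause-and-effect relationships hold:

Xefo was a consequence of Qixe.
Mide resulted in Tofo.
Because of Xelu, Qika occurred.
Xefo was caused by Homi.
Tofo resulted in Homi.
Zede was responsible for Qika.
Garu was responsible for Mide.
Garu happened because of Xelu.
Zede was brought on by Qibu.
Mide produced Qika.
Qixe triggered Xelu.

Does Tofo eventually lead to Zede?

No

Tofo leads to Homi, Xefo; Zede is not among them.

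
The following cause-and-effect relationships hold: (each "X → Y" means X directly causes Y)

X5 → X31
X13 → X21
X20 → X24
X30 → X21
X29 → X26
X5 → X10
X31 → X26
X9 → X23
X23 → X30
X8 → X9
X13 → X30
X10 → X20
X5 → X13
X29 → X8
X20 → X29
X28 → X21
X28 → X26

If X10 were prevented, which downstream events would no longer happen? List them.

X20, X23, X24, X29, X8, X9

Downstream of X10: X20, X29, X8, X9, X23, X30, X26, X24, X21.
Of those, still caused via another path: X30, X26, X21.
The remainder have no surviving cause.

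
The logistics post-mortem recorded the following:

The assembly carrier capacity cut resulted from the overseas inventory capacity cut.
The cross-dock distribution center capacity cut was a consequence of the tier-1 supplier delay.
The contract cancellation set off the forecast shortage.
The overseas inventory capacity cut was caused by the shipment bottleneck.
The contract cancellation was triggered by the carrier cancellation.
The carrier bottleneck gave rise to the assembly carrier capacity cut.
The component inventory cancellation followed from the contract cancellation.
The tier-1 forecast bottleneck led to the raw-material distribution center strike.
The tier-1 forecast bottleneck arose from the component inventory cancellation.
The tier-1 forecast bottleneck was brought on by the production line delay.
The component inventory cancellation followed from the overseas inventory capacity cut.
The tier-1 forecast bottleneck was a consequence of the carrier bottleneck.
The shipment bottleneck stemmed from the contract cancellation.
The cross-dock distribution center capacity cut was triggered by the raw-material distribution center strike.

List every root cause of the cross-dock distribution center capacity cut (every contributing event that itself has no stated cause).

the carrier bottleneck, the carrier cancellation, the production line delay, the tier-1 supplier delay

Tracing upstream from the cross-dock distribution center capacity cut: the cross-dock distribution center capacity cut ← the raw-material distribution center strike ← the tier-1 forecast bottleneck ← the component inventory cancellation ← the contract cancellation ← the carrier cancellation.
A separate upstream branch: the cross-dock distribution center capacity cut ← the raw-material distribution center strike ← the tier-1 forecast bottleneck ← the carrier bottleneck.
A separate upstream branch: the cross-dock distribution center capacity cut ← the raw-material distribution center strike ← the tier-1 forecast bottleneck ← the production line delay.
A separate upstream branch: the cross-dock distribution center capacity cut ← the tier-1 supplier delay.
Each of those chain origins has no stated cause.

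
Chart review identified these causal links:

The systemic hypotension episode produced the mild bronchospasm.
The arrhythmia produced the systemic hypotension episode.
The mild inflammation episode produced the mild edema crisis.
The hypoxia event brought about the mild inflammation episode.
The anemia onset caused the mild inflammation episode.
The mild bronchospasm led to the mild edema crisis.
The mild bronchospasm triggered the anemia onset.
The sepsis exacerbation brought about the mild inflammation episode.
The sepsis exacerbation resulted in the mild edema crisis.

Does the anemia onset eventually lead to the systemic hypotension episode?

The anemia onset leads to the mild inflammation episode, the mild edema crisis; the systemic hypotension episode is not among them.

No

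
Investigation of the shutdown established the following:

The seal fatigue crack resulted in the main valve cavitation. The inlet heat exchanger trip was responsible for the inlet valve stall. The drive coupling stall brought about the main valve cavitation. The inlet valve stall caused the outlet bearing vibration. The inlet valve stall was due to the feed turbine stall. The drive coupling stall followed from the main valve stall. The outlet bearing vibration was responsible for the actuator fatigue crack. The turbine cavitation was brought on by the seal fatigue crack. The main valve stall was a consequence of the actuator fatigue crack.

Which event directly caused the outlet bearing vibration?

the inlet valve stall

Upstream contributors include the inlet heat exchanger trip, the feed turbine stall, but only the inlet valve stall feeds directly into the outlet bearing vibration.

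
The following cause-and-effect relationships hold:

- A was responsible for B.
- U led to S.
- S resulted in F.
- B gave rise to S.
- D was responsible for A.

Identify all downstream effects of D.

A, B, F, S

Direct effects: A.
2 steps out: B.
3 steps out: S.
4 steps out: F.
Not reachable from it: U.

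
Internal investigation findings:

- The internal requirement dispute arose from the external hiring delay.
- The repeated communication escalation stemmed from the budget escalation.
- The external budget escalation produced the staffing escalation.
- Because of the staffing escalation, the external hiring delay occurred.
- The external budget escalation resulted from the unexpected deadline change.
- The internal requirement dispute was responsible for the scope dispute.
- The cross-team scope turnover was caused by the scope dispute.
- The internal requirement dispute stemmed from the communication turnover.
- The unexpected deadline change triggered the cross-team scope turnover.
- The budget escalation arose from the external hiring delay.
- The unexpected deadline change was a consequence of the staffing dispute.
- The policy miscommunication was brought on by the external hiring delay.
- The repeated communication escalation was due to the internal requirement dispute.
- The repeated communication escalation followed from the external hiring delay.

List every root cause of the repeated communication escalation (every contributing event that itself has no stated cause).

the communication turnover, the staffing dispute

Tracing upstream from the repeated communication escalation: the repeated communication escalation ← the external hiring delay ← the staffing escalation ← the external budget escalation ← the unexpected deadline change ← the staffing dispute.
A separate upstream branch: the repeated communication escalation ← the internal requirement dispute ← the communication turnover.
Each of those chain origins has no stated cause.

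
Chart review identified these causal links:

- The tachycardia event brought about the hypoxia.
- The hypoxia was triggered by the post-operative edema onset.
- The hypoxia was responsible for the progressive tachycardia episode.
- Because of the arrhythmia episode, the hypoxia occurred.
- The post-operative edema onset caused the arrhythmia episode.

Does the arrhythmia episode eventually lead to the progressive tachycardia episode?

There is a causal chain: the arrhythmia episode → the hypoxia → the progressive tachycardia episode.

Yes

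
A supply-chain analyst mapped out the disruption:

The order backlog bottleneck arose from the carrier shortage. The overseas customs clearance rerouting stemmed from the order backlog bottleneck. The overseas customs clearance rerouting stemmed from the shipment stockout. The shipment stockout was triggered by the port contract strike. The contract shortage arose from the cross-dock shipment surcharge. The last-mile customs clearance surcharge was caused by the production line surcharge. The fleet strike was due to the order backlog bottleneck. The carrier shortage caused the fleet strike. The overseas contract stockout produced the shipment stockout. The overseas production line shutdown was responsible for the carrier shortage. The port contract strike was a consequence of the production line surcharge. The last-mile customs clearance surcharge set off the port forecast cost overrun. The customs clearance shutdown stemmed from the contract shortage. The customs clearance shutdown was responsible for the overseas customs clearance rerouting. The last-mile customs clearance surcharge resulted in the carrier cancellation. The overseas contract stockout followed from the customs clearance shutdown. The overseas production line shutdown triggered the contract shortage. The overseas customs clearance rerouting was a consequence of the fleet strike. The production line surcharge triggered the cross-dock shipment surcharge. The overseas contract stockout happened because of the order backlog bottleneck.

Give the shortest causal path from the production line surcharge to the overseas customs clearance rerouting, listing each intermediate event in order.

the production line surcharge → the port contract strike
the port contract strike → the shipment stockout
the shipment stockout → the overseas customs clearance rerouting
Length: 3 steps.

the production line surcharge → the port contract strike → the shipment stockout → the overseas customs clearance rerouting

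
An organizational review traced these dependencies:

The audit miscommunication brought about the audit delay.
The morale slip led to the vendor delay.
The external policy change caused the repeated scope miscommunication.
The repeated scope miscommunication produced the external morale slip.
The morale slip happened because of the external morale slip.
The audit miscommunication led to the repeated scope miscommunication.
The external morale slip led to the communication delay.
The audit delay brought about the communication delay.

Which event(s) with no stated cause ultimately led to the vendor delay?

the audit miscommunication, the external policy change

Tracing upstream from the vendor delay: the vendor delay ← the morale slip ← the external morale slip ← the repeated scope miscommunication ← the audit miscommunication.
A separate upstream branch: the vendor delay ← the morale slip ← the external morale slip ← the repeated scope miscommunication ← the external policy change.
Each of those chain origins has no stated cause.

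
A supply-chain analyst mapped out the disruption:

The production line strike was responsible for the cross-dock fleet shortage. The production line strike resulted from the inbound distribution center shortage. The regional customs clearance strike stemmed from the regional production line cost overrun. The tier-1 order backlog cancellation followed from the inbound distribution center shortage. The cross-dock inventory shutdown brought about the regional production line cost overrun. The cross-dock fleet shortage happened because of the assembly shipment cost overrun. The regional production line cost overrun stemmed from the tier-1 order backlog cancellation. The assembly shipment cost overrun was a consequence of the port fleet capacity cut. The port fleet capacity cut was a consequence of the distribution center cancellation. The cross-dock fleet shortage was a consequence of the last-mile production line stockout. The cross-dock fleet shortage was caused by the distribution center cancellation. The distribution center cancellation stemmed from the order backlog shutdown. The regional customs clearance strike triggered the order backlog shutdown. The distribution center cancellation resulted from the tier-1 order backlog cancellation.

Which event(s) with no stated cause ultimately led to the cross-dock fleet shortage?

the cross-dock inventory shutdown, the inbound distribution center shortage, the last-mile production line stockout

Tracing upstream from the cross-dock fleet shortage: the cross-dock fleet shortage ← the production line strike ← the inbound distribution center shortage.
A separate upstream branch: the cross-dock fleet shortage ← the distribution center cancellation ← the order backlog shutdown ← the regional customs clearance strike ← the regional production line cost overrun ← the cross-dock inventory shutdown.
A separate upstream branch: the cross-dock fleet shortage ← the last-mile production line stockout.
Each of those chain origins has no stated cause.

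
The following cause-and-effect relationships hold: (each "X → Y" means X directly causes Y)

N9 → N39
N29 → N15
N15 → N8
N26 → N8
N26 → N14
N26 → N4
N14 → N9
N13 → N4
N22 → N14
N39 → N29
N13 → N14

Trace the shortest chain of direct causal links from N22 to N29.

N22 → N14 → N9 → N39 → N29

N22 → N14
N14 → N9
N9 → N39
N39 → N29
Length: 4 steps.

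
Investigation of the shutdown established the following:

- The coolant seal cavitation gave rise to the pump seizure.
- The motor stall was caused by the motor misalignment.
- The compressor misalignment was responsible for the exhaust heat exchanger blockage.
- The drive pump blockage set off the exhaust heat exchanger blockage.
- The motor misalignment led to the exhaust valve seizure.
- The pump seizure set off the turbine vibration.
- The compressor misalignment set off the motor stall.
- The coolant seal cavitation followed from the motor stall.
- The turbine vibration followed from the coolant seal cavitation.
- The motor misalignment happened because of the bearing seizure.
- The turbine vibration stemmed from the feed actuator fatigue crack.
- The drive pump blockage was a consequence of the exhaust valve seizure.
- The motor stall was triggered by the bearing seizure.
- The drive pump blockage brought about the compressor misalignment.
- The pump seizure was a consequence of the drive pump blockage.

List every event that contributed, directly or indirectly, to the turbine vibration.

the bearing seizure, the compressor misalignment, the coolant seal cavitation, the drive pump blockage, the exhaust valve seizure, the feed actuator fatigue crack, the motor misalignment, the motor stall, the pump seizure

Immediate causes of the turbine vibration: the feed actuator fatigue crack, the coolant seal cavitation, the pump seizure.
Further upstream: the bearing seizure, the motor misalignment, the exhaust valve seizure, the drive pump blockage, the compressor misalignment, the motor stall.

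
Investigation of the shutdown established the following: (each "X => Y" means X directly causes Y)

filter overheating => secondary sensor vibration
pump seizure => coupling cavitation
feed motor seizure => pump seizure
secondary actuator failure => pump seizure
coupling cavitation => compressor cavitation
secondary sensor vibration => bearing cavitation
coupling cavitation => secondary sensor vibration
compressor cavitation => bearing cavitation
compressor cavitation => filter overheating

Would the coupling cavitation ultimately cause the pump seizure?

The coupling cavitation leads to the compressor cavitation, the filter overheating, the secondary sensor vibration, the bearing cavitation; the pump seizure is not among them.

No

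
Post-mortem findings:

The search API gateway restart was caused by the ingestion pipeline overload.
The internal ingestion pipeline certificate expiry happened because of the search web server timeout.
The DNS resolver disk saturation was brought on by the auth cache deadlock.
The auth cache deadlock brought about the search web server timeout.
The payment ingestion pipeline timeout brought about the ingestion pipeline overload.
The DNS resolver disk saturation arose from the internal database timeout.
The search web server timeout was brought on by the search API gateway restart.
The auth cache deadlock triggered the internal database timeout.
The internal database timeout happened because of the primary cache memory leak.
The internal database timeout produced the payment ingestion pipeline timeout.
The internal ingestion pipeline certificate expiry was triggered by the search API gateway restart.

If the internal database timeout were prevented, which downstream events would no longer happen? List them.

the ingestion pipeline overload, the payment ingestion pipeline timeout, the search API gateway restart

Downstream of the internal database timeout: the payment ingestion pipeline timeout, the ingestion pipeline overload, the DNS resolver disk saturation, the search API gateway restart, the search web server timeout, the internal ingestion pipeline certificate expiry.
Of those, still caused via another path: the DNS resolver disk saturation, the search web server timeout, the internal ingestion pipeline certificate expiry.
The remainder have no surviving cause.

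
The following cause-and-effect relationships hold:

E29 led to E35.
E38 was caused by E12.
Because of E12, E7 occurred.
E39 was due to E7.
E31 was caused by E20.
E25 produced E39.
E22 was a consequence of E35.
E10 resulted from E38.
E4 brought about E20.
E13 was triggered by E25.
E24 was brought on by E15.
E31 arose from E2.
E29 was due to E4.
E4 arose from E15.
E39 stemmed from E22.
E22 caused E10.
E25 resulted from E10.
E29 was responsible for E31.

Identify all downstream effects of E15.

E10, E13, E20, E22, E24, E25, E29, E31, E35, E39, E4

Direct effects: E4, E24.
2 steps out: E20, E29.
3 steps out: E35, E31.
4 steps out: E22.
5 steps out: E10, E39.
6 steps out: E25.
7 steps out: E13.
Not reachable from it: E12, E2, E38, E7.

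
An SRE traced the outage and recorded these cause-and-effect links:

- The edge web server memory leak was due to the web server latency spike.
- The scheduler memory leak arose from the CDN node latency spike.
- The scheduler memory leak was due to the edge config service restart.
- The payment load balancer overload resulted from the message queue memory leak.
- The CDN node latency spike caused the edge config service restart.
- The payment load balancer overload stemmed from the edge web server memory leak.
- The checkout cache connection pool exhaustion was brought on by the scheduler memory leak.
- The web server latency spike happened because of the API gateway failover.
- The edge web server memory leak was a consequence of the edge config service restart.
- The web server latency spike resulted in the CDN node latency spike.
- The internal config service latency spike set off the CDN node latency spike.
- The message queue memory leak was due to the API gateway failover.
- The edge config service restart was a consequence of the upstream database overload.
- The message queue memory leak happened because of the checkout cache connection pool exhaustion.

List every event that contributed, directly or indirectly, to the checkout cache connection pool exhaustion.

Immediate cause of the checkout cache connection pool exhaustion: the scheduler memory leak.
Further upstream: the API gateway failover, the web server latency spike, the upstream database overload, the internal config service latency spike, the CDN node latency spike, the edge config service restart.

the API gateway failover, the CDN node latency spike, the edge config service restart, the internal config service latency spike, the scheduler memory leak, the upstream database overload, the web server latency spike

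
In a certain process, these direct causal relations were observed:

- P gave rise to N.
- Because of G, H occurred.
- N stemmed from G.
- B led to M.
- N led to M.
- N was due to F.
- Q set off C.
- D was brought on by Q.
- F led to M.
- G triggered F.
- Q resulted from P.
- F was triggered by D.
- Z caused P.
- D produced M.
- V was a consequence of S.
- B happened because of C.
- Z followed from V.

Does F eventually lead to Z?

No

F leads to N, M; Z is not among them.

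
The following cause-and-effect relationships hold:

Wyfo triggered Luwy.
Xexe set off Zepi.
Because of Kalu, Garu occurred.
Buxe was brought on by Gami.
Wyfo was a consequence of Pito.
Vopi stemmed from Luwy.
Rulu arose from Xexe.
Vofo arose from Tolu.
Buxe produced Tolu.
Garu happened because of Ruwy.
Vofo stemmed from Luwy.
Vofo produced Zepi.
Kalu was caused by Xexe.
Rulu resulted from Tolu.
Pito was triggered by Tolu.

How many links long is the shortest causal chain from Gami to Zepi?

4

Shortest chain: Gami → Buxe → Tolu → Vofo → Zepi.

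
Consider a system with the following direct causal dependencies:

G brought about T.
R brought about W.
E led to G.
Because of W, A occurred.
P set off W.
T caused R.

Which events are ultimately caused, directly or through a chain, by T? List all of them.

A, R, W

Direct effects: R.
2 steps out: W.
3 steps out: A.
Not reachable from it: E, G, P.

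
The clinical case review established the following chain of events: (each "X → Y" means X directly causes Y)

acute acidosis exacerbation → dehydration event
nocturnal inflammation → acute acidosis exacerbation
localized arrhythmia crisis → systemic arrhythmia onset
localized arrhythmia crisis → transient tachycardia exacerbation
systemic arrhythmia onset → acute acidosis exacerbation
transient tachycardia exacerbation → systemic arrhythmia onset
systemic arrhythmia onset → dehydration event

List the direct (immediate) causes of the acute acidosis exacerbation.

the nocturnal inflammation, the systemic arrhythmia onset

Upstream contributors include the localized arrhythmia crisis, the transient tachycardia exacerbation, but only the nocturnal inflammation, the systemic arrhythmia onset feed directly into the acute acidosis exacerbation.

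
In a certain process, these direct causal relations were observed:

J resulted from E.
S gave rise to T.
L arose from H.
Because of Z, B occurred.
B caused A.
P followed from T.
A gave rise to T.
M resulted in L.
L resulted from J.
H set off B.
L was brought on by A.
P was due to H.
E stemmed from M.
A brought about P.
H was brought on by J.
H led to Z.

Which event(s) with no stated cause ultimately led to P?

M, S

Tracing upstream from P: P ← H ← J ← E ← M.
A separate upstream branch: P ← T ← S.
Each of those chain origins has no stated cause.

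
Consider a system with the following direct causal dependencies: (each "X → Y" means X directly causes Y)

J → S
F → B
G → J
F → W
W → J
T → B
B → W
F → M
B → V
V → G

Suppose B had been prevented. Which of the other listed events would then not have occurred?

G, V

Downstream of B: V, W, G, J, S.
Of those, still caused via another path: W, J, S.
The remainder have no surviving cause.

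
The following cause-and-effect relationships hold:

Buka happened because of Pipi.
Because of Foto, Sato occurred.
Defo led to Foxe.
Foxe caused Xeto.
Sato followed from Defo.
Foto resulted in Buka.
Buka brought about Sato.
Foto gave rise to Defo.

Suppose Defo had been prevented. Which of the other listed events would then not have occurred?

Downstream of Defo: Foxe, Xeto, Sato.
Of those, still caused via another path: Sato.
The remainder have no surviving cause.

Foxe, Xeto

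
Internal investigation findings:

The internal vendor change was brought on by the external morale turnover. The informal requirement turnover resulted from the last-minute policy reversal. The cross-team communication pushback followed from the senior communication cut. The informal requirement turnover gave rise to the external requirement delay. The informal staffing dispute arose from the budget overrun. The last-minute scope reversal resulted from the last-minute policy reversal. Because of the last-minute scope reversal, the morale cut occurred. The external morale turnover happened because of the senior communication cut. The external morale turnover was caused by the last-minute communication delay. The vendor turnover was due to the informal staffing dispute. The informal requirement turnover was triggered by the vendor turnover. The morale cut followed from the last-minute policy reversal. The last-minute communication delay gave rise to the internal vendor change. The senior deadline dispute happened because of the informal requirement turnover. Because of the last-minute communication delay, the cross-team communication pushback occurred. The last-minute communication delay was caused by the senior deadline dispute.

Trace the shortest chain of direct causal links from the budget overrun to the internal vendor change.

the budget overrun → the informal staffing dispute → the vendor turnover → the informal requirement turnover → the senior deadline dispute → the last-minute communication delay → the internal vendor change

the budget overrun → the informal staffing dispute
the informal staffing dispute → the vendor turnover
the vendor turnover → the informal requirement turnover
the informal requirement turnover → the senior deadline dispute
the senior deadline dispute → the last-minute communication delay
the last-minute communication delay → the internal vendor change
Length: 6 steps.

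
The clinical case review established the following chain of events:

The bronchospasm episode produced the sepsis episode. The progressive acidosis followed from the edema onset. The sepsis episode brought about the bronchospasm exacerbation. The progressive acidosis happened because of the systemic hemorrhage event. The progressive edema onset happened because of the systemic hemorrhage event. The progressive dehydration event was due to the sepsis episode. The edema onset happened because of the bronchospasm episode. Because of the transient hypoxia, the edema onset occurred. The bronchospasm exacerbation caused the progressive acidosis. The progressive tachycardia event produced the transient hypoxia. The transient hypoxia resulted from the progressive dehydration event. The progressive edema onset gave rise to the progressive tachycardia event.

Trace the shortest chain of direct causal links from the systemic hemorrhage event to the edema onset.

the systemic hemorrhage event → the progressive edema onset → the progressive tachycardia event → the transient hypoxia → the edema onset

the systemic hemorrhage event → the progressive edema onset
the progressive edema onset → the progressive tachycardia event
the progressive tachycardia event → the transient hypoxia
the transient hypoxia → the edema onset
Length: 4 steps.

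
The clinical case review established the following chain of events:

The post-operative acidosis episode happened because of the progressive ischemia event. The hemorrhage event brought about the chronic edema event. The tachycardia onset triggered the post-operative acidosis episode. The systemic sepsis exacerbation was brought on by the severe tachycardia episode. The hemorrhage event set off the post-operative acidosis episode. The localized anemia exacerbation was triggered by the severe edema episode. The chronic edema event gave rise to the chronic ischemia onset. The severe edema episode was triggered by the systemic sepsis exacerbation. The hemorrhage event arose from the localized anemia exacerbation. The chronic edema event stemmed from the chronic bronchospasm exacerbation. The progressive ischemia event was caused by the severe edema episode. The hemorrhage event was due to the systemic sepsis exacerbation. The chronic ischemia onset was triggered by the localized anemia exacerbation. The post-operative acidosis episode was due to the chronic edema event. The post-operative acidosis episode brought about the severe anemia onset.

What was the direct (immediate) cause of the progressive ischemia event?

the severe edema episode

Upstream contributors include the severe tachycardia episode, the systemic sepsis exacerbation, but only the severe edema episode feeds directly into the progressive ischemia event.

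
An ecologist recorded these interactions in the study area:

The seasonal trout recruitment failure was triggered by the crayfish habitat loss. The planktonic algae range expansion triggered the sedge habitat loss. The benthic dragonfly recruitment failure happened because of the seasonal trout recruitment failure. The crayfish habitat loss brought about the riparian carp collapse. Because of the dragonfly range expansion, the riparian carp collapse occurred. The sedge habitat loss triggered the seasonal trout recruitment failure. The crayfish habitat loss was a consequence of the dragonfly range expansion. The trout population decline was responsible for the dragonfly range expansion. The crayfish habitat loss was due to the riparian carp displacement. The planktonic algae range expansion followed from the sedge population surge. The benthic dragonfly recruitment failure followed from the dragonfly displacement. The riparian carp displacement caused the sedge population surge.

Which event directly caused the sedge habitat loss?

the planktonic algae range expansion

Upstream contributors include the riparian carp displacement, the sedge population surge, but only the planktonic algae range expansion feeds directly into the sedge habitat loss.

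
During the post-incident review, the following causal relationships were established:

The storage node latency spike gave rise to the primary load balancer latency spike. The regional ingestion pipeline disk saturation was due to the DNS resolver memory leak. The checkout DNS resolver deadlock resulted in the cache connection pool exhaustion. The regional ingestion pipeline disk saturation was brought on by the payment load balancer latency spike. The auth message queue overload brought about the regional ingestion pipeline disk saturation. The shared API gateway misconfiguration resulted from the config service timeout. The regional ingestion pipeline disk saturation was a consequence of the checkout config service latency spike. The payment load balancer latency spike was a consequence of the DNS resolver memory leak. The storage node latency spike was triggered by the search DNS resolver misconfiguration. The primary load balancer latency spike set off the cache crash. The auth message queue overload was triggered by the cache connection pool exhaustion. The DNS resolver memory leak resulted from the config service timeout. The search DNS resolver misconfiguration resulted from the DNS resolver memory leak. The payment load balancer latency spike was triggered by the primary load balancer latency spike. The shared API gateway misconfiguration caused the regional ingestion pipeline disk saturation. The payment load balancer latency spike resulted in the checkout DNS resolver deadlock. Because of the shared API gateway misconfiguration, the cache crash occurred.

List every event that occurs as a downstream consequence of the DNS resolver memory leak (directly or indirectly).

the auth message queue overload, the cache connection pool exhaustion, the cache crash, the checkout DNS resolver deadlock, the payment load balancer latency spike, the primary load balancer latency spike, the regional ingestion pipeline disk saturation, the search DNS resolver misconfiguration, the storage node latency spike

Direct effects: the search DNS resolver misconfiguration, the payment load balancer latency spike, the regional ingestion pipeline disk saturation.
2 steps out: the storage node latency spike, the checkout DNS resolver deadlock.
3 steps out: the primary load balancer latency spike, the cache connection pool exhaustion.
4 steps out: the cache crash, the auth message queue overload.
Not reachable from it: the config service timeout, the checkout config service latency spike, the shared API gateway misconfiguration.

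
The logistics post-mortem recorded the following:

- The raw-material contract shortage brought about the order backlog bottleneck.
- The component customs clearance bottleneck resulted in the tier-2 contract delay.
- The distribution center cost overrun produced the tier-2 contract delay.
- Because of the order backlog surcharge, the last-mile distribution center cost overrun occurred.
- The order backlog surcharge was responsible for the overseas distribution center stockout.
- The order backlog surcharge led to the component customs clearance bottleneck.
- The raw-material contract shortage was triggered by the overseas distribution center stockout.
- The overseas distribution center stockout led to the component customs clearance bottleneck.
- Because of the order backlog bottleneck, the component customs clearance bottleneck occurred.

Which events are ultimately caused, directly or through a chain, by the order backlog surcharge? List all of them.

the component customs clearance bottleneck, the last-mile distribution center cost overrun, the order backlog bottleneck, the overseas distribution center stockout, the raw-material contract shortage, the tier-2 contract delay

Direct effects: the overseas distribution center stockout, the component customs clearance bottleneck, the last-mile distribution center cost overrun.
2 steps out: the raw-material contract shortage, the tier-2 contract delay.
3 steps out: the order backlog bottleneck.
Not reachable from it: the distribution center cost overrun.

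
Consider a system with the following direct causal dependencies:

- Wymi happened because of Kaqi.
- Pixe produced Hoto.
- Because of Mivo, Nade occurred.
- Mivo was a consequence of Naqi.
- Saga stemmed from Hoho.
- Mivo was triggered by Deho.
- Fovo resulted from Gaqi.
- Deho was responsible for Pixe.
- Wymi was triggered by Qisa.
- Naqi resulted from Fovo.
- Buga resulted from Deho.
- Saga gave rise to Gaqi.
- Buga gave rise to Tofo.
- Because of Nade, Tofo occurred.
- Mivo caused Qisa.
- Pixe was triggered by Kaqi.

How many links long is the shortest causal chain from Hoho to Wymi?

Shortest chain: Hoho → Saga → Gaqi → Fovo → Naqi → Mivo → Qisa → Wymi.

7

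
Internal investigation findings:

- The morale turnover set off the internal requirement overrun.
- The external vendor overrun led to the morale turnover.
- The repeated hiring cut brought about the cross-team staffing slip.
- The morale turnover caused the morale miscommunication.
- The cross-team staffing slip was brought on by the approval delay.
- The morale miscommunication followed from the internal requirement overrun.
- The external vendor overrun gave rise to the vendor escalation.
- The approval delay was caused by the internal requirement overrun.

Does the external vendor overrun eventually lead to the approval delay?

Yes

There is a causal chain: the external vendor overrun → the morale turnover → the internal requirement overrun → the approval delay.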